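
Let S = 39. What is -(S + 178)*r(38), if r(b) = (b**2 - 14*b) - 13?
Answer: -195083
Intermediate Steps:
r(b) = -13 + b**2 - 14*b
-(S + 178)*r(38) = -(39 + 178)*(-13 + 38**2 - 14*38) = -217*(-13 + 1444 - 532) = -217*899 = -1*195083 = -195083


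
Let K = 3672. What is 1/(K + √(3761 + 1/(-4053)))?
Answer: 3720654/13658430655 - √15445306149/27316861310 ≈ 0.00026786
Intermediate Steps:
1/(K + √(3761 + 1/(-4053))) = 1/(3672 + √(3761 + 1/(-4053))) = 1/(3672 + √(3761 - 1/4053)) = 1/(3672 + √(15243332/4053)) = 1/(3672 + 2*√15445306149/4053)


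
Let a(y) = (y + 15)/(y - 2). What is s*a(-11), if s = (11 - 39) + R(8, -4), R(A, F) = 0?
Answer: 112/13 ≈ 8.6154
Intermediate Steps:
s = -28 (s = (11 - 39) + 0 = -28 + 0 = -28)
a(y) = (15 + y)/(-2 + y)
s*a(-11) = -28*(15 - 11)/(-2 - 11) = -28*4/(-13) = -(-28)*4/13 = -28*(-4/13) = 112/13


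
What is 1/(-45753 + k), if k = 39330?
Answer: -1/6423 ≈ -0.00015569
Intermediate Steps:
1/(-45753 + k) = 1/(-45753 + 39330) = 1/(-6423) = -1/6423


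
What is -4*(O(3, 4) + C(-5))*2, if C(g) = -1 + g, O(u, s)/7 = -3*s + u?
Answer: 552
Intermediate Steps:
O(u, s) = -21*s + 7*u (O(u, s) = 7*(-3*s + u) = 7*(u - 3*s) = -21*s + 7*u)
-4*(O(3, 4) + C(-5))*2 = -4*((-21*4 + 7*3) + (-1 - 5))*2 = -4*((-84 + 21) - 6)*2 = -4*(-63 - 6)*2 = -(-276)*2 = -4*(-138) = 552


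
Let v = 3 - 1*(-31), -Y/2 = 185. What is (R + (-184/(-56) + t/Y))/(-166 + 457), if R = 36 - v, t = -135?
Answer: 2927/150738 ≈ 0.019418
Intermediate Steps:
Y = -370 (Y = -2*185 = -370)
v = 34 (v = 3 + 31 = 34)
R = 2 (R = 36 - 1*34 = 36 - 34 = 2)
(R + (-184/(-56) + t/Y))/(-166 + 457) = (2 + (-184/(-56) - 135/(-370)))/(-166 + 457) = (2 + (-184*(-1/56) - 135*(-1/370)))/291 = (2 + (23/7 + 27/74))*(1/291) = (2 + 1891/518)*(1/291) = (2927/518)*(1/291) = 2927/150738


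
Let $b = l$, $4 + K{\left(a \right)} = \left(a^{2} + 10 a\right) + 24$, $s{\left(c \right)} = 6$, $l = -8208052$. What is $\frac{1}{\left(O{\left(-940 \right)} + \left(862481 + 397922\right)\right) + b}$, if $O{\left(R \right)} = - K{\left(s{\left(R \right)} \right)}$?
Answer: $- \frac{1}{6947765} \approx -1.4393 \cdot 10^{-7}$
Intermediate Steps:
$K{\left(a \right)} = 20 + a^{2} + 10 a$ ($K{\left(a \right)} = -4 + \left(\left(a^{2} + 10 a\right) + 24\right) = -4 + \left(24 + a^{2} + 10 a\right) = 20 + a^{2} + 10 a$)
$O{\left(R \right)} = -116$ ($O{\left(R \right)} = - (20 + 6^{2} + 10 \cdot 6) = - (20 + 36 + 60) = \left(-1\right) 116 = -116$)
$b = -8208052$
$\frac{1}{\left(O{\left(-940 \right)} + \left(862481 + 397922\right)\right) + b} = \frac{1}{\left(-116 + \left(862481 + 397922\right)\right) - 8208052} = \frac{1}{\left(-116 + 1260403\right) - 8208052} = \frac{1}{1260287 - 8208052} = \frac{1}{-6947765} = - \frac{1}{6947765}$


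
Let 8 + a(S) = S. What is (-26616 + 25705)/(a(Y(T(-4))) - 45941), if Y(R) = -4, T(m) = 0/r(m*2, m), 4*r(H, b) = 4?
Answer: 911/45953 ≈ 0.019825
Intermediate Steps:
r(H, b) = 1 (r(H, b) = (1/4)*4 = 1)
T(m) = 0 (T(m) = 0/1 = 0*1 = 0)
a(S) = -8 + S
(-26616 + 25705)/(a(Y(T(-4))) - 45941) = (-26616 + 25705)/((-8 - 4) - 45941) = -911/(-12 - 45941) = -911/(-45953) = -911*(-1/45953) = 911/45953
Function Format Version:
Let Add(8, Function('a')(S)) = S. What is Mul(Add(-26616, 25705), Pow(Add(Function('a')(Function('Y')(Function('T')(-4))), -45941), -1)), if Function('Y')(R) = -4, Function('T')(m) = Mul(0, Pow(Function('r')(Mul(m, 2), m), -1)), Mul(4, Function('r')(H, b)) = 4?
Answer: Rational(911, 45953) ≈ 0.019825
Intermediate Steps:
Function('r')(H, b) = 1 (Function('r')(H, b) = Mul(Rational(1, 4), 4) = 1)
Function('T')(m) = 0 (Function('T')(m) = Mul(0, Pow(1, -1)) = Mul(0, 1) = 0)
Function('a')(S) = Add(-8, S)
Mul(Add(-26616, 25705), Pow(Add(Function('a')(Function('Y')(Function('T')(-4))), -45941), -1)) = Mul(Add(-26616, 25705), Pow(Add(Add(-8, -4), -45941), -1)) = Mul(-911, Pow(Add(-12, -45941), -1)) = Mul(-911, Pow(-45953, -1)) = Mul(-911, Rational(-1, 45953)) = Rational(911, 45953)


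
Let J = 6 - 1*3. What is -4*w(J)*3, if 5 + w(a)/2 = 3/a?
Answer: 96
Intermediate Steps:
J = 3 (J = 6 - 3 = 3)
w(a) = -10 + 6/a (w(a) = -10 + 2*(3/a) = -10 + 6/a)
-4*w(J)*3 = -4*(-10 + 6/3)*3 = -4*(-10 + 6*(⅓))*3 = -4*(-10 + 2)*3 = -4*(-8)*3 = 32*3 = 96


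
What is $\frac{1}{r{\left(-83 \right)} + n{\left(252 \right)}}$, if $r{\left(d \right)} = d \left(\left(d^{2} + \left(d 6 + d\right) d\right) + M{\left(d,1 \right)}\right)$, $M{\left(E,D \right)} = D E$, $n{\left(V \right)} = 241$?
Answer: $- \frac{1}{4567166} \approx -2.1895 \cdot 10^{-7}$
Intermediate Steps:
$r{\left(d \right)} = d \left(d + 8 d^{2}\right)$ ($r{\left(d \right)} = d \left(\left(d^{2} + \left(d 6 + d\right) d\right) + 1 d\right) = d \left(\left(d^{2} + \left(6 d + d\right) d\right) + d\right) = d \left(\left(d^{2} + 7 d d\right) + d\right) = d \left(\left(d^{2} + 7 d^{2}\right) + d\right) = d \left(8 d^{2} + d\right) = d \left(d + 8 d^{2}\right)$)
$\frac{1}{r{\left(-83 \right)} + n{\left(252 \right)}} = \frac{1}{\left(-83\right)^{2} \left(1 + 8 \left(-83\right)\right) + 241} = \frac{1}{6889 \left(1 - 664\right) + 241} = \frac{1}{6889 \left(-663\right) + 241} = \frac{1}{-4567407 + 241} = \frac{1}{-4567166} = - \frac{1}{4567166}$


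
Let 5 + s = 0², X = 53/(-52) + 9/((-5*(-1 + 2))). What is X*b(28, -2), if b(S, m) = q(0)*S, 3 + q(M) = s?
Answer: 41048/65 ≈ 631.51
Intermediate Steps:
X = -733/260 (X = 53*(-1/52) + 9/((-5*1)) = -53/52 + 9/(-5) = -53/52 + 9*(-⅕) = -53/52 - 9/5 = -733/260 ≈ -2.8192)
s = -5 (s = -5 + 0² = -5 + 0 = -5)
q(M) = -8 (q(M) = -3 - 5 = -8)
b(S, m) = -8*S
X*b(28, -2) = -(-1466)*28/65 = -733/260*(-224) = 41048/65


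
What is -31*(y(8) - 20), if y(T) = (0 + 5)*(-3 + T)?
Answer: -155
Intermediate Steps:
y(T) = -15 + 5*T (y(T) = 5*(-3 + T) = -15 + 5*T)
-31*(y(8) - 20) = -31*((-15 + 5*8) - 20) = -31*((-15 + 40) - 20) = -31*(25 - 20) = -31*5 = -155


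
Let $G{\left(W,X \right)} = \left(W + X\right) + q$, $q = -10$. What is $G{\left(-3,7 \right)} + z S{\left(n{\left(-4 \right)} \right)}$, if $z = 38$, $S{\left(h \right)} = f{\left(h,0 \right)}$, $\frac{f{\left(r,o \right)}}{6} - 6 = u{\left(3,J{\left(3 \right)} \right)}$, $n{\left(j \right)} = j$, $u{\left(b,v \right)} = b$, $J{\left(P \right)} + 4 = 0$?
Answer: $2046$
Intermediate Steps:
$J{\left(P \right)} = -4$ ($J{\left(P \right)} = -4 + 0 = -4$)
$f{\left(r,o \right)} = 54$ ($f{\left(r,o \right)} = 36 + 6 \cdot 3 = 36 + 18 = 54$)
$S{\left(h \right)} = 54$
$G{\left(W,X \right)} = -10 + W + X$ ($G{\left(W,X \right)} = \left(W + X\right) - 10 = -10 + W + X$)
$G{\left(-3,7 \right)} + z S{\left(n{\left(-4 \right)} \right)} = \left(-10 - 3 + 7\right) + 38 \cdot 54 = -6 + 2052 = 2046$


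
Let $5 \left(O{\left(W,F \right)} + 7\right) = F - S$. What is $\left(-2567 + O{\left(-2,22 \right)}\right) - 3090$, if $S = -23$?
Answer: $-5655$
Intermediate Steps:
$O{\left(W,F \right)} = - \frac{12}{5} + \frac{F}{5}$ ($O{\left(W,F \right)} = -7 + \frac{F - -23}{5} = -7 + \frac{F + 23}{5} = -7 + \frac{23 + F}{5} = -7 + \left(\frac{23}{5} + \frac{F}{5}\right) = - \frac{12}{5} + \frac{F}{5}$)
$\left(-2567 + O{\left(-2,22 \right)}\right) - 3090 = \left(-2567 + \left(- \frac{12}{5} + \frac{1}{5} \cdot 22\right)\right) - 3090 = \left(-2567 + \left(- \frac{12}{5} + \frac{22}{5}\right)\right) - 3090 = \left(-2567 + 2\right) - 3090 = -2565 - 3090 = -5655$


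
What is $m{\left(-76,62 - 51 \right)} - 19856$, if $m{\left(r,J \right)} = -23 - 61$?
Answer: $-19940$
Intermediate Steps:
$m{\left(r,J \right)} = -84$ ($m{\left(r,J \right)} = -23 - 61 = -84$)
$m{\left(-76,62 - 51 \right)} - 19856 = -84 - 19856 = -19940$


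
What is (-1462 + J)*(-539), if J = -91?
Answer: 837067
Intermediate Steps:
(-1462 + J)*(-539) = (-1462 - 91)*(-539) = -1553*(-539) = 837067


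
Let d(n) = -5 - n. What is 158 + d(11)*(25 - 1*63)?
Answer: 766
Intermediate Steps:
158 + d(11)*(25 - 1*63) = 158 + (-5 - 1*11)*(25 - 1*63) = 158 + (-5 - 11)*(25 - 63) = 158 - 16*(-38) = 158 + 608 = 766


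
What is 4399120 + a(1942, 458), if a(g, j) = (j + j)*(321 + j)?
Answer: 5112684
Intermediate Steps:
a(g, j) = 2*j*(321 + j) (a(g, j) = (2*j)*(321 + j) = 2*j*(321 + j))
4399120 + a(1942, 458) = 4399120 + 2*458*(321 + 458) = 4399120 + 2*458*779 = 4399120 + 713564 = 5112684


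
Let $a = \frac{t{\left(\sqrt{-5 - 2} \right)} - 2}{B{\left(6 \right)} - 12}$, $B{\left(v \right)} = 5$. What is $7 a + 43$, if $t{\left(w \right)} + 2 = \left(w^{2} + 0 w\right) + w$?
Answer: $54 - i \sqrt{7} \approx 54.0 - 2.6458 i$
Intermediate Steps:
$t{\left(w \right)} = -2 + w + w^{2}$ ($t{\left(w \right)} = -2 + \left(\left(w^{2} + 0 w\right) + w\right) = -2 + \left(\left(w^{2} + 0\right) + w\right) = -2 + \left(w^{2} + w\right) = -2 + \left(w + w^{2}\right) = -2 + w + w^{2}$)
$a = \frac{11}{7} - \frac{i \sqrt{7}}{7}$ ($a = \frac{\left(-2 + \sqrt{-5 - 2} + \left(\sqrt{-5 - 2}\right)^{2}\right) - 2}{5 - 12} = \frac{\left(-2 + \sqrt{-7} + \left(\sqrt{-7}\right)^{2}\right) - 2}{-7} = \left(\left(-2 + i \sqrt{7} + \left(i \sqrt{7}\right)^{2}\right) - 2\right) \left(- \frac{1}{7}\right) = \left(\left(-2 + i \sqrt{7} - 7\right) - 2\right) \left(- \frac{1}{7}\right) = \left(\left(-9 + i \sqrt{7}\right) - 2\right) \left(- \frac{1}{7}\right) = \left(-11 + i \sqrt{7}\right) \left(- \frac{1}{7}\right) = \frac{11}{7} - \frac{i \sqrt{7}}{7} \approx 1.5714 - 0.37796 i$)
$7 a + 43 = 7 \left(\frac{11}{7} - \frac{i \sqrt{7}}{7}\right) + 43 = \left(11 - i \sqrt{7}\right) + 43 = 54 - i \sqrt{7}$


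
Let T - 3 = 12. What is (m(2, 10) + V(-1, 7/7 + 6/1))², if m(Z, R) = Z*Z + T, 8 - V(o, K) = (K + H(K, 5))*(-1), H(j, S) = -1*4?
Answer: 900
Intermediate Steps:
T = 15 (T = 3 + 12 = 15)
H(j, S) = -4
V(o, K) = 4 + K (V(o, K) = 8 - (K - 4)*(-1) = 8 - (-4 + K)*(-1) = 8 - (4 - K) = 8 + (-4 + K) = 4 + K)
m(Z, R) = 15 + Z² (m(Z, R) = Z*Z + 15 = Z² + 15 = 15 + Z²)
(m(2, 10) + V(-1, 7/7 + 6/1))² = ((15 + 2²) + (4 + (7/7 + 6/1)))² = ((15 + 4) + (4 + (7*(⅐) + 6*1)))² = (19 + (4 + (1 + 6)))² = (19 + (4 + 7))² = (19 + 11)² = 30² = 900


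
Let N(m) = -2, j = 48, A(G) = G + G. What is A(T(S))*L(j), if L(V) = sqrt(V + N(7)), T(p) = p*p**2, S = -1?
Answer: -2*sqrt(46) ≈ -13.565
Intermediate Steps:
T(p) = p**3
A(G) = 2*G
L(V) = sqrt(-2 + V) (L(V) = sqrt(V - 2) = sqrt(-2 + V))
A(T(S))*L(j) = (2*(-1)**3)*sqrt(-2 + 48) = (2*(-1))*sqrt(46) = -2*sqrt(46)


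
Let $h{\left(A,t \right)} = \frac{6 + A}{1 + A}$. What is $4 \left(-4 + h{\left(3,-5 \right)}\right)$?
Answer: $-7$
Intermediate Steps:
$h{\left(A,t \right)} = \frac{6 + A}{1 + A}$
$4 \left(-4 + h{\left(3,-5 \right)}\right) = 4 \left(-4 + \frac{6 + 3}{1 + 3}\right) = 4 \left(-4 + \frac{1}{4} \cdot 9\right) = 4 \left(-4 + \frac{9}{4}\right) = 4 \left(- \frac{7}{4}\right) = -7$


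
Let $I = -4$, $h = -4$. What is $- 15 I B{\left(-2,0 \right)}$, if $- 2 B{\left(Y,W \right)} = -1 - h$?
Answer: $-90$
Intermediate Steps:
$B{\left(Y,W \right)} = - \frac{3}{2}$ ($B{\left(Y,W \right)} = - \frac{-1 - -4}{2} = - \frac{-1 + 4}{2} = \left(- \frac{1}{2}\right) 3 = - \frac{3}{2}$)
$- 15 I B{\left(-2,0 \right)} = \left(-15\right) \left(-4\right) \left(- \frac{3}{2}\right) = 60 \left(- \frac{3}{2}\right) = -90$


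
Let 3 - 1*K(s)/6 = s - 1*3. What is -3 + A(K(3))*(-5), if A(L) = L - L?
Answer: -3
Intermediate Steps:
K(s) = 36 - 6*s (K(s) = 18 - 6*(s - 1*3) = 18 - 6*(s - 3) = 18 - 6*(-3 + s) = 18 + (18 - 6*s) = 36 - 6*s)
A(L) = 0
-3 + A(K(3))*(-5) = -3 + 0*(-5) = -3 + 0 = -3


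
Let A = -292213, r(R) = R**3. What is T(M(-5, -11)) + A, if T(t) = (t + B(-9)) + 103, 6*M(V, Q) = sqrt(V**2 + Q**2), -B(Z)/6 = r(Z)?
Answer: -287736 + sqrt(146)/6 ≈ -2.8773e+5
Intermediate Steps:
B(Z) = -6*Z**3
M(V, Q) = sqrt(Q**2 + V**2)/6 (M(V, Q) = sqrt(V**2 + Q**2)/6 = sqrt(Q**2 + V**2)/6)
T(t) = 4477 + t (T(t) = (t - 6*(-9)**3) + 103 = (t - 6*(-729)) + 103 = (t + 4374) + 103 = (4374 + t) + 103 = 4477 + t)
T(M(-5, -11)) + A = (4477 + sqrt((-11)**2 + (-5)**2)/6) - 292213 = (4477 + sqrt(121 + 25)/6) - 292213 = (4477 + sqrt(146)/6) - 292213 = -287736 + sqrt(146)/6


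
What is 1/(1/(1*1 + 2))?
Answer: 3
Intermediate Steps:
1/(1/(1*1 + 2)) = 1/(1/(1 + 2)) = 1/(1/3) = 1/(⅓) = 3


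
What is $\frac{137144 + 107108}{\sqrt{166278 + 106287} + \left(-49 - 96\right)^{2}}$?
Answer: $\frac{256769915}{22088903} - \frac{549567 \sqrt{3365}}{110444515} \approx 11.336$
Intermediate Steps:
$\frac{137144 + 107108}{\sqrt{166278 + 106287} + \left(-49 - 96\right)^{2}} = \frac{244252}{\sqrt{272565} + \left(-145\right)^{2}} = \frac{244252}{9 \sqrt{3365} + 21025} = \frac{244252}{21025 + 9 \sqrt{3365}}$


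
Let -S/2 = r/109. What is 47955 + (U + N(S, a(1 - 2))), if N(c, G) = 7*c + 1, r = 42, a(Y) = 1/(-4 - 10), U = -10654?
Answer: 4065330/109 ≈ 37297.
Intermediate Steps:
a(Y) = -1/14 (a(Y) = 1/(-14) = -1/14)
S = -84/109 ≈ -0.77064
N(c, G) = 1 + 7*c
47955 + (U + N(S, a(1 - 2))) = 47955 + (-10654 + (1 + 7*(-84/109))) = 47955 + (-10654 + (1 - 588/109)) = 47955 + (-10654 - 479/109) = 47955 - 1161765/109 = 4065330/109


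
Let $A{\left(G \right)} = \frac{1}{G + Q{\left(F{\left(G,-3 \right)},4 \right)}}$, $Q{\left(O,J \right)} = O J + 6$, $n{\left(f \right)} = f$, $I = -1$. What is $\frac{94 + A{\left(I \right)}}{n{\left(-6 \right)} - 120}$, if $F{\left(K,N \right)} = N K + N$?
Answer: $- \frac{157}{210} \approx -0.74762$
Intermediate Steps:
$F{\left(K,N \right)} = N + K N$ ($F{\left(K,N \right)} = K N + N = N + K N$)
$Q{\left(O,J \right)} = 6 + J O$ ($Q{\left(O,J \right)} = J O + 6 = 6 + J O$)
$A{\left(G \right)} = \frac{1}{-6 - 11 G}$ ($A{\left(G \right)} = \frac{1}{G + \left(6 + 4 \left(- 3 \left(1 + G\right)\right)\right)} = \frac{1}{G + \left(6 + 4 \left(-3 - 3 G\right)\right)} = \frac{1}{G + \left(6 - \left(12 + 12 G\right)\right)} = \frac{1}{G - \left(6 + 12 G\right)} = \frac{1}{-6 - 11 G}$)
$\frac{94 + A{\left(I \right)}}{n{\left(-6 \right)} - 120} = \frac{94 + \frac{1}{-6 - -11}}{-6 - 120} = \frac{94 + \frac{1}{-6 + 11}}{-126} = \left(94 + \frac{1}{5}\right) \left(- \frac{1}{126}\right) = \frac{471}{5} \left(- \frac{1}{126}\right) = - \frac{157}{210}$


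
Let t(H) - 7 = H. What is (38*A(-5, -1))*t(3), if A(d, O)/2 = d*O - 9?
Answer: -3040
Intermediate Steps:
t(H) = 7 + H
A(d, O) = -18 + 2*O*d (A(d, O) = 2*(d*O - 9) = 2*(O*d - 9) = 2*(-9 + O*d) = -18 + 2*O*d)
(38*A(-5, -1))*t(3) = (38*(-18 + 2*(-1)*(-5)))*(7 + 3) = (38*(-18 + 10))*10 = (38*(-8))*10 = -304*10 = -3040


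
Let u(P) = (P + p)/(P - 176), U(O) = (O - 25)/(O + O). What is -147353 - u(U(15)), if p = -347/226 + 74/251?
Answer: -4421777048907/30008054 ≈ -1.4735e+5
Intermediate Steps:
p = -70373/56726 (p = -347*1/226 + 74*(1/251) = -347/226 + 74/251 = -70373/56726 ≈ -1.2406)
U(O) = (-25 + O)/(2*O) (U(O) = (-25 + O)/((2*O)) = (-25 + O)*(1/(2*O)) = (-25 + O)/(2*O))
u(P) = (-70373/56726 + P)/(-176 + P) (u(P) = (P - 70373/56726)/(P - 176) = (-70373/56726 + P)/(-176 + P))
-147353 - u(U(15)) = -147353 - (-70373/56726 + (½)*(-25 + 15)/15)/(-176 + (½)*(-25 + 15)/15) = -147353 - (-70373/56726 + (½)*(1/15)*(-10))/(-176 + (½)*(1/15)*(-10)) = -147353 - (-70373/56726 - ⅓)/(-176 - ⅓) = -147353 - (-267845)/((-529/3)*170178) = -147353 - (-3)*(-267845)/(529*170178) = -147353 - 1*267845/30008054 = -147353 - 267845/30008054 = -4421777048907/30008054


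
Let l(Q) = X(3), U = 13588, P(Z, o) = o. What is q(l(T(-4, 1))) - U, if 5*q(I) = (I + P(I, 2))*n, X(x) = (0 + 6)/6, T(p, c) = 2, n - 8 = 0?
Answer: -67916/5 ≈ -13583.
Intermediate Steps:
n = 8 (n = 8 + 0 = 8)
X(x) = 1 (X(x) = 6*(1/6) = 1)
l(Q) = 1
q(I) = 16/5 + 8*I/5 (q(I) = ((I + 2)*8)/5 = ((2 + I)*8)/5 = (16 + 8*I)/5 = 16/5 + 8*I/5)
q(l(T(-4, 1))) - U = (16/5 + (8/5)*1) - 1*13588 = (16/5 + 8/5) - 13588 = 24/5 - 13588 = -67916/5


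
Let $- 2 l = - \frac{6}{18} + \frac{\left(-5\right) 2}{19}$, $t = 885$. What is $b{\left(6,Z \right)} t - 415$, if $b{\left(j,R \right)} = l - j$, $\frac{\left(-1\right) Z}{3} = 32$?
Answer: $- \frac{203095}{38} \approx -5344.6$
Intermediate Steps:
$Z = -96$ ($Z = \left(-3\right) 32 = -96$)
$l = \frac{49}{114}$ ($l = - \frac{- \frac{6}{18} + \frac{\left(-5\right) 2}{19}}{2} = - \frac{\left(-6\right) \frac{1}{18} - \frac{10}{19}}{2} = - \frac{- \frac{1}{3} - \frac{10}{19}}{2} = \left(- \frac{1}{2}\right) \left(- \frac{49}{57}\right) = \frac{49}{114} \approx 0.42982$)
$b{\left(j,R \right)} = \frac{49}{114} - j$
$b{\left(6,Z \right)} t - 415 = \left(\frac{49}{114} - 6\right) 885 - 415 = \left(- \frac{635}{114}\right) 885 - 415 = - \frac{187325}{38} - 415 = - \frac{203095}{38}$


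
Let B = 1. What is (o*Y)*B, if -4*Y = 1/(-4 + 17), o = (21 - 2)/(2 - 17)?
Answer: 19/780 ≈ 0.024359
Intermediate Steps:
o = -19/15 (o = 19/(-15) = 19*(-1/15) = -19/15 ≈ -1.2667)
Y = -1/52 (Y = -1/(4*(-4 + 17)) = -1/4/13 = -1/4*1/13 = -1/52 ≈ -0.019231)
(o*Y)*B = -19/15*(-1/52)*1 = (19/780)*1 = 19/780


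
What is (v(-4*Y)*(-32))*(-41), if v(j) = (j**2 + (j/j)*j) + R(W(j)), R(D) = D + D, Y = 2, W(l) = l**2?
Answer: 241408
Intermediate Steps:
R(D) = 2*D
v(j) = j + 3*j**2 (v(j) = (j**2 + (j/j)*j) + 2*j**2 = (j**2 + 1*j) + 2*j**2 = (j**2 + j) + 2*j**2 = (j + j**2) + 2*j**2 = j + 3*j**2)
(v(-4*Y)*(-32))*(-41) = (((-4*2)*(1 + 3*(-4*2)))*(-32))*(-41) = (-8*(1 + 3*(-8))*(-32))*(-41) = (-8*(1 - 24)*(-32))*(-41) = (-8*(-23)*(-32))*(-41) = (184*(-32))*(-41) = -5888*(-41) = 241408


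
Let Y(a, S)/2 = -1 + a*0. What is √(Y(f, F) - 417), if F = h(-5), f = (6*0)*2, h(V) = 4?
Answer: I*√419 ≈ 20.469*I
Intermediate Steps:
f = 0 (f = 0*2 = 0)
F = 4
Y(a, S) = -2 (Y(a, S) = 2*(-1 + a*0) = 2*(-1 + 0) = 2*(-1) = -2)
√(Y(f, F) - 417) = √(-2 - 417) = √(-419) = I*√419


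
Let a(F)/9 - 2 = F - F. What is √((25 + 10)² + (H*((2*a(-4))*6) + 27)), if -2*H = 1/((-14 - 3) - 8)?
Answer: 4*√1963/5 ≈ 35.445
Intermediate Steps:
a(F) = 18 (a(F) = 18 + 9*(F - F) = 18 + 9*0 = 18 + 0 = 18)
H = 1/50 (H = -1/(2*((-14 - 3) - 8)) = -1/(2*(-17 - 8)) = -½/(-25) = -½*(-1/25) = 1/50 ≈ 0.020000)
√((25 + 10)² + (H*((2*a(-4))*6) + 27)) = √((25 + 10)² + (((2*18)*6)/50 + 27)) = √(35² + ((36*6)/50 + 27)) = √(1225 + ((1/50)*216 + 27)) = √(1225 + (108/25 + 27)) = √(1225 + 783/25) = √(31408/25) = 4*√1963/5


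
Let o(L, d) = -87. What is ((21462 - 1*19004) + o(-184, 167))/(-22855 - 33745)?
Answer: -2371/56600 ≈ -0.041890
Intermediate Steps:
((21462 - 1*19004) + o(-184, 167))/(-22855 - 33745) = ((21462 - 1*19004) - 87)/(-22855 - 33745) = ((21462 - 19004) - 87)/(-56600) = (2458 - 87)*(-1/56600) = 2371*(-1/56600) = -2371/56600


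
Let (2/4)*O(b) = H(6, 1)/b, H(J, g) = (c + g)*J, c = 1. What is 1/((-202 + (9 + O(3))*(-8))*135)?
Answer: -1/45630 ≈ -2.1915e-5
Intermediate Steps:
H(J, g) = J*(1 + g) (H(J, g) = (1 + g)*J = J*(1 + g))
O(b) = 24/b (O(b) = 2*((6*(1 + 1))/b) = 2*((6*2)/b) = 2*(12/b) = 24/b)
1/((-202 + (9 + O(3))*(-8))*135) = 1/((-202 + (9 + 24/3)*(-8))*135) = 1/((-202 + (9 + 24*(⅓))*(-8))*135) = 1/((-202 + (9 + 8)*(-8))*135) = 1/((-202 + 17*(-8))*135) = 1/((-202 - 136)*135) = 1/(-338*135) = 1/(-45630) = -1/45630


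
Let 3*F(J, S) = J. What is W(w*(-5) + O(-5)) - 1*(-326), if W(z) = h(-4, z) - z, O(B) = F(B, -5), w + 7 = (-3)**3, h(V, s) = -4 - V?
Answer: 473/3 ≈ 157.67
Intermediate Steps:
w = -34 (w = -7 + (-3)**3 = -7 - 27 = -34)
F(J, S) = J/3
O(B) = B/3
W(z) = -z (W(z) = (-4 - 1*(-4)) - z = (-4 + 4) - z = 0 - z = -z)
W(w*(-5) + O(-5)) - 1*(-326) = -(-34*(-5) + (1/3)*(-5)) - 1*(-326) = -(170 - 5/3) + 326 = -1*505/3 + 326 = -505/3 + 326 = 473/3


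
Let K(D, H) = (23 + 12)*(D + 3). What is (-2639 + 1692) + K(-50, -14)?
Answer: -2592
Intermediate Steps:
K(D, H) = 105 + 35*D (K(D, H) = 35*(3 + D) = 105 + 35*D)
(-2639 + 1692) + K(-50, -14) = (-2639 + 1692) + (105 + 35*(-50)) = -947 + (105 - 1750) = -947 - 1645 = -2592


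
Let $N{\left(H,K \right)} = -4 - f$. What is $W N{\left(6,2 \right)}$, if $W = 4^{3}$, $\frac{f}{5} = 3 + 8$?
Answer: $-3776$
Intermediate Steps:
$f = 55$ ($f = 5 \left(3 + 8\right) = 5 \cdot 11 = 55$)
$N{\left(H,K \right)} = -59$ ($N{\left(H,K \right)} = -4 - 55 = -59$)
$W = 64$
$W N{\left(6,2 \right)} = 64 \left(-59\right) = -3776$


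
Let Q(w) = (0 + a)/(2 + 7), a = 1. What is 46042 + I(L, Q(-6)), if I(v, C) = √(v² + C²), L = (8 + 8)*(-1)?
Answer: 46042 + √20737/9 ≈ 46058.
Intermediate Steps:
Q(w) = ⅑ (Q(w) = (0 + 1)/(2 + 7) = 1/9 = 1*(⅑) = ⅑)
L = -16 (L = 16*(-1) = -16)
I(v, C) = √(C² + v²)
46042 + I(L, Q(-6)) = 46042 + √((⅑)² + (-16)²) = 46042 + √(1/81 + 256) = 46042 + √(20737/81) = 46042 + √20737/9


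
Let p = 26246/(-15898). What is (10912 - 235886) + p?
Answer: -1788331449/7949 ≈ -2.2498e+5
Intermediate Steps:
p = -13123/7949 (p = 26246*(-1/15898) = -13123/7949 ≈ -1.6509)
(10912 - 235886) + p = (10912 - 235886) - 13123/7949 = -224974 - 13123/7949 = -1788331449/7949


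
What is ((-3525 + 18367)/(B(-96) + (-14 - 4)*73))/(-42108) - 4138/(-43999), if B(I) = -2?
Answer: 114978347411/1219083108936 ≈ 0.094315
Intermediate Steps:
((-3525 + 18367)/(B(-96) + (-14 - 4)*73))/(-42108) - 4138/(-43999) = ((-3525 + 18367)/(-2 + (-14 - 4)*73))/(-42108) - 4138/(-43999) = (14842/(-2 - 18*73))*(-1/42108) - 4138*(-1/43999) = (14842/(-2 - 1314))*(-1/42108) + 4138/43999 = (14842/(-1316))*(-1/42108) + 4138/43999 = (14842*(-1/1316))*(-1/42108) + 4138/43999 = -7421/658*(-1/42108) + 4138/43999 = 7421/27707064 + 4138/43999 = 114978347411/1219083108936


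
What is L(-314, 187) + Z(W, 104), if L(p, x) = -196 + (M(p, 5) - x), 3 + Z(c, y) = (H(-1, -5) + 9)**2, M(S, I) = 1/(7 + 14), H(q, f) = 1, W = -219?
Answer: -6005/21 ≈ -285.95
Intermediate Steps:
M(S, I) = 1/21
Z(c, y) = 97 (Z(c, y) = -3 + (1 + 9)**2 = -3 + 10**2 = -3 + 100 = 97)
L(p, x) = -4115/21 - x (L(p, x) = -196 + (1/21 - x) = -4115/21 - x)
L(-314, 187) + Z(W, 104) = (-4115/21 - 1*187) + 97 = (-4115/21 - 187) + 97 = -8042/21 + 97 = -6005/21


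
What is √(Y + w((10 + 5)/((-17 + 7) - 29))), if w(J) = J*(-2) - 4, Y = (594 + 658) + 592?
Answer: √311090/13 ≈ 42.904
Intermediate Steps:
Y = 1844 (Y = 1252 + 592 = 1844)
w(J) = -4 - 2*J (w(J) = -2*J - 4 = -4 - 2*J)
√(Y + w((10 + 5)/((-17 + 7) - 29))) = √(1844 + (-4 - 2*(10 + 5)/((-17 + 7) - 29))) = √(1844 + (-4 - 30/(-10 - 29))) = √(1844 + (-4 - 30/(-39))) = √(1844 + (-4 - 30*(-1)/39)) = √(1844 + (-4 - 2*(-5/13))) = √(1844 + (-4 + 10/13)) = √(1844 - 42/13) = √(23930/13) = √311090/13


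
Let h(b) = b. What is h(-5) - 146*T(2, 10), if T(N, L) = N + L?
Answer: -1757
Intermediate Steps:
T(N, L) = L + N
h(-5) - 146*T(2, 10) = -5 - 146*(10 + 2) = -5 - 146*12 = -5 - 1752 = -1757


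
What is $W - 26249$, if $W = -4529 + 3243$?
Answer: $-27535$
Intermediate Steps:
$W = -1286$
$W - 26249 = -1286 - 26249 = -27535$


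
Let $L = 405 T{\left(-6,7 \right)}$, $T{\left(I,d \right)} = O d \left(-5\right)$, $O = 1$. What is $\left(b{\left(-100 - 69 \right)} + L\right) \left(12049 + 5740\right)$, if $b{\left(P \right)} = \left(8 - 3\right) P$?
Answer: $-267190780$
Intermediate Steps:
$T{\left(I,d \right)} = - 5 d$ ($T{\left(I,d \right)} = 1 d \left(-5\right) = d \left(-5\right) = - 5 d$)
$b{\left(P \right)} = 5 P$
$L = -14175$ ($L = 405 \left(\left(-5\right) 7\right) = 405 \left(-35\right) = -14175$)
$\left(b{\left(-100 - 69 \right)} + L\right) \left(12049 + 5740\right) = \left(5 \left(-100 - 69\right) - 14175\right) \left(12049 + 5740\right) = \left(5 \left(-100 - 69\right) - 14175\right) 17789 = \left(5 \left(-169\right) - 14175\right) 17789 = \left(-845 - 14175\right) 17789 = \left(-15020\right) 17789 = -267190780$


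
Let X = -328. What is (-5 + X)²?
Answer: 110889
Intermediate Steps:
(-5 + X)² = (-5 - 328)² = (-333)² = 110889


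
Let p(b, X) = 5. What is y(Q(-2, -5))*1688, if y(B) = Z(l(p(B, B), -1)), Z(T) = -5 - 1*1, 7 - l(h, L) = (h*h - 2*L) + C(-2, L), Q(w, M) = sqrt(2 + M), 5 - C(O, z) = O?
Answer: -10128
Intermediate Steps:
C(O, z) = 5 - O
l(h, L) = -h**2 + 2*L (l(h, L) = 7 - ((h*h - 2*L) + (5 - 1*(-2))) = 7 - ((h**2 - 2*L) + (5 + 2)) = 7 - ((h**2 - 2*L) + 7) = 7 - (7 + h**2 - 2*L) = 7 + (-7 - h**2 + 2*L) = -h**2 + 2*L)
Z(T) = -6 (Z(T) = -5 - 1 = -6)
y(B) = -6
y(Q(-2, -5))*1688 = -6*1688 = -10128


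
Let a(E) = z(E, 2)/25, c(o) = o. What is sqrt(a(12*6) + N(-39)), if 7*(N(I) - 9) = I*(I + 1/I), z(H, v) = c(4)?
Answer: sqrt(277571)/35 ≈ 15.053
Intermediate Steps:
z(H, v) = 4
a(E) = 4/25
N(I) = 9 + I*(I + 1/I)/7 (N(I) = 9 + (I*(I + 1/I))/7 = 9 + I*(I + 1/I)/7)
sqrt(a(12*6) + N(-39)) = sqrt(4/25 + (64/7 + (1/7)*(-39)**2)) = sqrt(4/25 + (64/7 + (1/7)*1521)) = sqrt(4/25 + (64/7 + 1521/7)) = sqrt(4/25 + 1585/7) = sqrt(39653/175) = sqrt(277571)/35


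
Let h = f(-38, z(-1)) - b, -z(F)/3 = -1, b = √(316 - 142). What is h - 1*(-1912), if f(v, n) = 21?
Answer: 1933 - √174 ≈ 1919.8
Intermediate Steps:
b = √174 ≈ 13.191
z(F) = 3 (z(F) = -3*(-1) = 3)
h = 21 - √174 ≈ 7.8091
h - 1*(-1912) = (21 - √174) - 1*(-1912) = (21 - √174) + 1912 = 1933 - √174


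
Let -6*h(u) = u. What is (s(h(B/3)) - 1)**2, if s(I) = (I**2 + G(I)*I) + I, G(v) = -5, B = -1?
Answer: 156025/104976 ≈ 1.4863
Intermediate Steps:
h(u) = -u/6
s(I) = I**2 - 4*I (s(I) = (I**2 - 5*I) + I = I**2 - 4*I)
(s(h(B/3)) - 1)**2 = ((-(-1)/(6*3))*(-4 - (-1)/(6*3)) - 1)**2 = ((-1/6*(-1/3))*(-4 - 1/6*(-1/3)) - 1)**2 = ((-4 + 1/18)/18 - 1)**2 = ((1/18)*(-71/18) - 1)**2 = (-71/324 - 1)**2 = (-395/324)**2 = 156025/104976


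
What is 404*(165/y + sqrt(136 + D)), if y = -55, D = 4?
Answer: -1212 + 808*sqrt(35) ≈ 3568.2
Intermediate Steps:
404*(165/y + sqrt(136 + D)) = 404*(165/(-55) + sqrt(136 + 4)) = 404*(165*(-1/55) + sqrt(140)) = 404*(-3 + 2*sqrt(35)) = -1212 + 808*sqrt(35)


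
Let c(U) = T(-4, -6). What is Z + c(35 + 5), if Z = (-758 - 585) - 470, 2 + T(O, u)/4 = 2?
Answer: -1813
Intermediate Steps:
T(O, u) = 0 (T(O, u) = -8 + 4*2 = -8 + 8 = 0)
c(U) = 0
Z = -1813 (Z = -1343 - 470 = -1813)
Z + c(35 + 5) = -1813 + 0 = -1813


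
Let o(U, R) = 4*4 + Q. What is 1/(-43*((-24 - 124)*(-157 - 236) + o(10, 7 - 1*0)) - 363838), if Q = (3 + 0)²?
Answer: -1/2865965 ≈ -3.4892e-7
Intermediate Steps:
Q = 9 (Q = 3² = 9)
o(U, R) = 25 (o(U, R) = 4*4 + 9 = 16 + 9 = 25)
1/(-43*((-24 - 124)*(-157 - 236) + o(10, 7 - 1*0)) - 363838) = 1/(-43*((-24 - 124)*(-157 - 236) + 25) - 363838) = 1/(-43*(-148*(-393) + 25) - 363838) = 1/(-43*(58164 + 25) - 363838) = 1/(-43*58189 - 363838) = 1/(-2502127 - 363838) = 1/(-2865965) = -1/2865965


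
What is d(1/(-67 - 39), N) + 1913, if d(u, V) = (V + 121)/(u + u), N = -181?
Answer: 5093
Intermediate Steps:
d(u, V) = (121 + V)/(2*u) (d(u, V) = (121 + V)/((2*u)) = (121 + V)*(1/(2*u)) = (121 + V)/(2*u))
d(1/(-67 - 39), N) + 1913 = (121 - 181)/(2*(1/(-67 - 39))) + 1913 = (1/2)*(-60)/1/(-106) + 1913 = (1/2)*(-60)/(-1/106) + 1913 = (1/2)*(-106)*(-60) + 1913 = 3180 + 1913 = 5093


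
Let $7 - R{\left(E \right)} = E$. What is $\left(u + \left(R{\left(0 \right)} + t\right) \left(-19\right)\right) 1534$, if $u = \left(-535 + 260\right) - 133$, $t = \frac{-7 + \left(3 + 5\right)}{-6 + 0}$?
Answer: $- \frac{2475109}{3} \approx -8.2504 \cdot 10^{5}$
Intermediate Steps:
$R{\left(E \right)} = 7 - E$
$t = - \frac{1}{6}$ ($t = \frac{-7 + 8}{-6} = 1 \left(- \frac{1}{6}\right) = - \frac{1}{6} \approx -0.16667$)
$u = -408$ ($u = -275 - 133 = -408$)
$\left(u + \left(R{\left(0 \right)} + t\right) \left(-19\right)\right) 1534 = \left(-408 + \left(\left(7 - 0\right) - \frac{1}{6}\right) \left(-19\right)\right) 1534 = \left(-408 + \left(\left(7 + 0\right) - \frac{1}{6}\right) \left(-19\right)\right) 1534 = \left(-408 + \left(7 - \frac{1}{6}\right) \left(-19\right)\right) 1534 = \left(-408 + \frac{41}{6} \left(-19\right)\right) 1534 = \left(-408 - \frac{779}{6}\right) 1534 = \left(- \frac{3227}{6}\right) 1534 = - \frac{2475109}{3}$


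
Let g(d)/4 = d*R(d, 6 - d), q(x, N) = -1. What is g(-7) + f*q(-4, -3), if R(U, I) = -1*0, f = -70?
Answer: 70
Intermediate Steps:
R(U, I) = 0
g(d) = 0 (g(d) = 4*(d*0) = 4*0 = 0)
g(-7) + f*q(-4, -3) = 0 - 70*(-1) = 0 + 70 = 70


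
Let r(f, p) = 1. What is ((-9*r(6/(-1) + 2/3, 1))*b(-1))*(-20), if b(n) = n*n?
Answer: 180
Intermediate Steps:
b(n) = n**2
((-9*r(6/(-1) + 2/3, 1))*b(-1))*(-20) = (-9*1*(-1)**2)*(-20) = -9*1*(-20) = -9*(-20) = 180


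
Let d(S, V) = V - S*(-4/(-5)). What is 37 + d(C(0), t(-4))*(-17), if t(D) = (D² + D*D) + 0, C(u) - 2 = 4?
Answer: -2127/5 ≈ -425.40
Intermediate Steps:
C(u) = 6 (C(u) = 2 + 4 = 6)
t(D) = 2*D² (t(D) = (D² + D²) + 0 = 2*D² + 0 = 2*D²)
d(S, V) = V - 4*S/5 (d(S, V) = V - S*(-4*(-⅕)) = V - S*4/5 = V - 4*S/5)
37 + d(C(0), t(-4))*(-17) = 37 + (2*(-4)² - ⅘*6)*(-17) = 37 + (2*16 - 24/5)*(-17) = 37 + (32 - 24/5)*(-17) = 37 + (136/5)*(-17) = 37 - 2312/5 = -2127/5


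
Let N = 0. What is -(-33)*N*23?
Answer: 0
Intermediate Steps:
-(-33)*N*23 = -(-33)*0*23 = -33*0*23 = 0*23 = 0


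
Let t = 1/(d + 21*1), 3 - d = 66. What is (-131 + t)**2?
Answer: 30283009/1764 ≈ 17167.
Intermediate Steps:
d = -63 (d = 3 - 1*66 = 3 - 66 = -63)
t = -1/42 (t = 1/(-63 + 21*1) = 1/(-63 + 21) = 1/(-42) = -1/42 ≈ -0.023810)
(-131 + t)**2 = (-131 - 1/42)**2 = (-5503/42)**2 = 30283009/1764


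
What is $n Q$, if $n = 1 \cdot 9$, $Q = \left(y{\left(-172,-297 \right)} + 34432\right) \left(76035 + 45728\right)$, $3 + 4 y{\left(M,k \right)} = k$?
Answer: $37650702519$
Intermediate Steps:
$y{\left(M,k \right)} = - \frac{3}{4} + \frac{k}{4}$
$Q = 4183411391$ ($Q = \left(\left(- \frac{3}{4} + \frac{1}{4} \left(-297\right)\right) + 34432\right) \left(76035 + 45728\right) = \left(\left(- \frac{3}{4} - \frac{297}{4}\right) + 34432\right) 121763 = \left(-75 + 34432\right) 121763 = 34357 \cdot 121763 = 4183411391$)
$n = 9$
$n Q = 9 \cdot 4183411391 = 37650702519$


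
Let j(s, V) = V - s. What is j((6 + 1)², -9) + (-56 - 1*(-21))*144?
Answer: -5098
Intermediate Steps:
j((6 + 1)², -9) + (-56 - 1*(-21))*144 = (-9 - (6 + 1)²) + (-56 - 1*(-21))*144 = (-9 - 1*7²) + (-56 + 21)*144 = (-9 - 1*49) - 35*144 = (-9 - 49) - 5040 = -58 - 5040 = -5098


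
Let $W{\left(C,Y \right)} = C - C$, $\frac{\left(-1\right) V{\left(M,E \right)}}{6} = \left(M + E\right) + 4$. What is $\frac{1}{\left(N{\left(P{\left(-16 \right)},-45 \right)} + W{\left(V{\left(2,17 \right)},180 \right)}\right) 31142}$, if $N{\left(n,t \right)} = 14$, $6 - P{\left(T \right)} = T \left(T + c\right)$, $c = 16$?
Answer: $\frac{1}{435988} \approx 2.2936 \cdot 10^{-6}$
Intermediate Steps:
$V{\left(M,E \right)} = -24 - 6 E - 6 M$ ($V{\left(M,E \right)} = - 6 \left(\left(M + E\right) + 4\right) = - 6 \left(\left(E + M\right) + 4\right) = - 6 \left(4 + E + M\right) = -24 - 6 E - 6 M$)
$P{\left(T \right)} = 6 - T \left(16 + T\right)$ ($P{\left(T \right)} = 6 - T \left(T + 16\right) = 6 - T \left(16 + T\right)$)
$W{\left(C,Y \right)} = 0$
$\frac{1}{\left(N{\left(P{\left(-16 \right)},-45 \right)} + W{\left(V{\left(2,17 \right)},180 \right)}\right) 31142} = \frac{1}{\left(14 + 0\right) 31142} = \frac{1}{14} \cdot \frac{1}{31142} = \frac{1}{435988}$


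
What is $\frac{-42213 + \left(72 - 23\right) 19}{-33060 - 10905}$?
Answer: $\frac{41282}{43965} \approx 0.93897$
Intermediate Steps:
$\frac{-42213 + \left(72 - 23\right) 19}{-33060 - 10905} = \frac{-42213 + 49 \cdot 19}{-43965} = \left(-42213 + 931\right) \left(- \frac{1}{43965}\right) = \left(-41282\right) \left(- \frac{1}{43965}\right) = \frac{41282}{43965}$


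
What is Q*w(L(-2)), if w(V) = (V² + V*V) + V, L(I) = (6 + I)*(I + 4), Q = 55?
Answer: 7480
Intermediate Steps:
L(I) = (4 + I)*(6 + I) (L(I) = (6 + I)*(4 + I) = (4 + I)*(6 + I))
w(V) = V + 2*V² (w(V) = (V² + V²) + V = 2*V² + V = V + 2*V²)
Q*w(L(-2)) = 55*((24 + (-2)² + 10*(-2))*(1 + 2*(24 + (-2)² + 10*(-2)))) = 55*((24 + 4 - 20)*(1 + 2*(24 + 4 - 20))) = 55*(8*(1 + 2*8)) = 55*(8*(1 + 16)) = 55*(8*17) = 55*136 = 7480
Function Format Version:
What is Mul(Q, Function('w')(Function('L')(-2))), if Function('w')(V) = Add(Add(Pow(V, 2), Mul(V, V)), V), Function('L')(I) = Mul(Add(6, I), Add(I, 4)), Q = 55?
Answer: 7480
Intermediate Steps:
Function('L')(I) = Mul(Add(4, I), Add(6, I)) (Function('L')(I) = Mul(Add(6, I), Add(4, I)) = Mul(Add(4, I), Add(6, I)))
Function('w')(V) = Add(V, Mul(2, Pow(V, 2))) (Function('w')(V) = Add(Add(Pow(V, 2), Pow(V, 2)), V) = Add(Mul(2, Pow(V, 2)), V) = Add(V, Mul(2, Pow(V, 2))))
Mul(Q, Function('w')(Function('L')(-2))) = Mul(55, Mul(Add(24, Pow(-2, 2), Mul(10, -2)), Add(1, Mul(2, Add(24, Pow(-2, 2), Mul(10, -2)))))) = Mul(55, Mul(Add(24, 4, -20), Add(1, Mul(2, Add(24, 4, -20))))) = Mul(55, Mul(8, Add(1, Mul(2, 8)))) = Mul(55, Mul(8, Add(1, 16))) = Mul(55, Mul(8, 17)) = Mul(55, 136) = 7480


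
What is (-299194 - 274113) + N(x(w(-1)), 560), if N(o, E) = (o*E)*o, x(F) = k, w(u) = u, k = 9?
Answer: -527947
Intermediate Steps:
x(F) = 9
N(o, E) = E*o² (N(o, E) = (E*o)*o = E*o²)
(-299194 - 274113) + N(x(w(-1)), 560) = (-299194 - 274113) + 560*9² = -573307 + 560*81 = -573307 + 45360 = -527947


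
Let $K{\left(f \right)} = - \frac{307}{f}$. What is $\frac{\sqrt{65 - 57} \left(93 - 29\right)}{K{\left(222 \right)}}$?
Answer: $- \frac{28416 \sqrt{2}}{307} \approx -130.9$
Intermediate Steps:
$\frac{\sqrt{65 - 57} \left(93 - 29\right)}{K{\left(222 \right)}} = \frac{\sqrt{65 - 57} \left(93 - 29\right)}{\left(-307\right) \frac{1}{222}} = \frac{\sqrt{8} \cdot 64}{\left(-307\right) \frac{1}{222}} = \frac{2 \sqrt{2} \cdot 64}{- \frac{307}{222}} = 128 \sqrt{2} \left(- \frac{222}{307}\right) = - \frac{28416 \sqrt{2}}{307}$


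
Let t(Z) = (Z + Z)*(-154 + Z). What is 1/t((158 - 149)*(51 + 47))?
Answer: 1/1284192 ≈ 7.7870e-7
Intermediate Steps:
t(Z) = 2*Z*(-154 + Z) (t(Z) = (2*Z)*(-154 + Z) = 2*Z*(-154 + Z))
1/t((158 - 149)*(51 + 47)) = 1/(2*((158 - 149)*(51 + 47))*(-154 + (158 - 149)*(51 + 47))) = 1/(2*(9*98)*(-154 + 9*98)) = 1/(2*882*(-154 + 882)) = 1/(2*882*728) = 1/1284192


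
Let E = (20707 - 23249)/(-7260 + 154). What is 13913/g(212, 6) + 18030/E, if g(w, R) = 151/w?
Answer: 13422034766/191921 ≈ 69935.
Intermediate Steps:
E = 1271/3553 (E = -2542/(-7106) = -2542*(-1/7106) = 1271/3553 ≈ 0.35773)
13913/g(212, 6) + 18030/E = 13913/((151/212)) + 18030/(1271/3553) = 13913/((151*(1/212))) + 18030*(3553/1271) = 13913/(151/212) + 64060590/1271 = 13913*(212/151) + 64060590/1271 = 2949556/151 + 64060590/1271 = 13422034766/191921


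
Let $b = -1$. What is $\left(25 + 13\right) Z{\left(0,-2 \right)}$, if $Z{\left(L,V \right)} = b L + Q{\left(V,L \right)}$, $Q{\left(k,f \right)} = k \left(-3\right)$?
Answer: $228$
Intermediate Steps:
$Q{\left(k,f \right)} = - 3 k$
$Z{\left(L,V \right)} = - L - 3 V$
$\left(25 + 13\right) Z{\left(0,-2 \right)} = \left(25 + 13\right) \left(\left(-1\right) 0 - -6\right) = 38 \left(0 + 6\right) = 38 \cdot 6 = 228$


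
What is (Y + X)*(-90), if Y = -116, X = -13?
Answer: 11610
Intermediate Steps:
(Y + X)*(-90) = (-116 - 13)*(-90) = -129*(-90) = 11610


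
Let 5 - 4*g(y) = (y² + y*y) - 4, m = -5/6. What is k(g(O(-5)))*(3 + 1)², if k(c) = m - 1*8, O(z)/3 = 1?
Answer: -424/3 ≈ -141.33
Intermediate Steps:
O(z) = 3 (O(z) = 3*1 = 3)
m = -⅚ (m = -5*⅙ = -⅚ ≈ -0.83333)
g(y) = 9/4 - y²/2 (g(y) = 5/4 - ((y² + y*y) - 4)/4 = 5/4 - ((y² + y²) - 4)/4 = 5/4 - (2*y² - 4)/4 = 5/4 - (-4 + 2*y²)/4 = 5/4 + (1 - y²/2) = 9/4 - y²/2)
k(c) = -53/6 (k(c) = -⅚ - 1*8 = -⅚ - 8 = -53/6)
k(g(O(-5)))*(3 + 1)² = -53*(3 + 1)²/6 = -53/6*4² = -53/6*16 = -424/3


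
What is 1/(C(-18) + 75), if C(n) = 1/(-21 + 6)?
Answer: 15/1124 ≈ 0.013345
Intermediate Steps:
C(n) = -1/15 (C(n) = 1/(-15) = -1/15)
1/(C(-18) + 75) = 1/(-1/15 + 75) = 1/(1124/15) = 15/1124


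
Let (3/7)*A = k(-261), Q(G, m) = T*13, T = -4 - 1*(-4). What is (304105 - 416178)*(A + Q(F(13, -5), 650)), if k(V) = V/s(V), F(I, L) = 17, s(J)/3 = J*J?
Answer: 784511/2349 ≈ 333.98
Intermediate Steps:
s(J) = 3*J² (s(J) = 3*(J*J) = 3*J²)
T = 0 (T = -4 + 4 = 0)
k(V) = 1/(3*V) (k(V) = V/((3*V²)) = V*(1/(3*V²)) = 1/(3*V))
Q(G, m) = 0 (Q(G, m) = 0*13 = 0)
A = -7/2349 (A = 7*((⅓)/(-261))/3 = 7*((⅓)*(-1/261))/3 = (7/3)*(-1/783) = -7/2349 ≈ -0.0029800)
(304105 - 416178)*(A + Q(F(13, -5), 650)) = (304105 - 416178)*(-7/2349 + 0) = -112073*(-7/2349) = 784511/2349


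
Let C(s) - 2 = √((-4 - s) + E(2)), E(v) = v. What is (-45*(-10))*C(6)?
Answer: 900 + 900*I*√2 ≈ 900.0 + 1272.8*I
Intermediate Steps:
C(s) = 2 + √(-2 - s) (C(s) = 2 + √((-4 - s) + 2) = 2 + √(-2 - s))
(-45*(-10))*C(6) = (-45*(-10))*(2 + √(-2 - 1*6)) = 450*(2 + √(-2 - 6)) = 450*(2 + √(-8)) = 450*(2 + 2*I*√2) = 900 + 900*I*√2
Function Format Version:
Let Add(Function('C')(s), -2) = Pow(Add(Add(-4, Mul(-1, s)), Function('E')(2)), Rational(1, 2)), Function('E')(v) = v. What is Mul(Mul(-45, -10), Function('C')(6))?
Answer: Add(900, Mul(900, I, Pow(2, Rational(1, 2)))) ≈ Add(900.00, Mul(1272.8, I))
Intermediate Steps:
Function('C')(s) = Add(2, Pow(Add(-2, Mul(-1, s)), Rational(1, 2))) (Function('C')(s) = Add(2, Pow(Add(Add(-4, Mul(-1, s)), 2), Rational(1, 2))) = Add(2, Pow(Add(-2, Mul(-1, s)), Rational(1, 2))))
Mul(Mul(-45, -10), Function('C')(6)) = Mul(Mul(-45, -10), Add(2, Pow(Add(-2, Mul(-1, 6)), Rational(1, 2)))) = Mul(450, Add(2, Pow(Add(-2, -6), Rational(1, 2)))) = Mul(450, Add(2, Pow(-8, Rational(1, 2)))) = Mul(450, Add(2, Mul(2, I, Pow(2, Rational(1, 2))))) = Add(900, Mul(900, I, Pow(2, Rational(1, 2))))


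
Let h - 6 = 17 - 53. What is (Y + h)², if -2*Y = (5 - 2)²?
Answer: 4761/4 ≈ 1190.3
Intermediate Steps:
Y = -9/2 (Y = -(5 - 2)²/2 = -½*3² = -½*9 = -9/2 ≈ -4.5000)
h = -30 (h = 6 + (17 - 53) = 6 - 36 = -30)
(Y + h)² = (-9/2 - 30)² = (-69/2)² = 4761/4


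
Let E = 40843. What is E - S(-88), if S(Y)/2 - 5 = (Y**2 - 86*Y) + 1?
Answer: 10207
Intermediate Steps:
S(Y) = 12 - 172*Y + 2*Y**2 (S(Y) = 10 + 2*((Y**2 - 86*Y) + 1) = 10 + 2*(1 + Y**2 - 86*Y) = 10 + (2 - 172*Y + 2*Y**2) = 12 - 172*Y + 2*Y**2)
E - S(-88) = 40843 - (12 - 172*(-88) + 2*(-88)**2) = 40843 - (12 + 15136 + 2*7744) = 40843 - (12 + 15136 + 15488) = 40843 - 1*30636 = 40843 - 30636 = 10207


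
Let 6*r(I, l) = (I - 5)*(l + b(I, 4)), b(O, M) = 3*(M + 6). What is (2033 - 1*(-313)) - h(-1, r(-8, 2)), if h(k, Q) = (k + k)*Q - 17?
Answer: 6673/3 ≈ 2224.3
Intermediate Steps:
b(O, M) = 18 + 3*M (b(O, M) = 3*(6 + M) = 18 + 3*M)
r(I, l) = (-5 + I)*(30 + l)/6 (r(I, l) = ((I - 5)*(l + (18 + 3*4)))/6 = ((-5 + I)*(l + (18 + 12)))/6 = ((-5 + I)*(l + 30))/6 = ((-5 + I)*(30 + l))/6 = (-5 + I)*(30 + l)/6)
h(k, Q) = -17 + 2*Q*k (h(k, Q) = (2*k)*Q - 17 = 2*Q*k - 17 = -17 + 2*Q*k)
(2033 - 1*(-313)) - h(-1, r(-8, 2)) = (2033 - 1*(-313)) - (-17 + 2*(-25 + 5*(-8) - ⅚*2 + (⅙)*(-8)*2)*(-1)) = (2033 + 313) - (-17 + 2*(-25 - 40 - 5/3 - 8/3)*(-1)) = 2346 - (-17 + 2*(-208/3)*(-1)) = 2346 - (-17 + 416/3) = 2346 - 1*365/3 = 2346 - 365/3 = 6673/3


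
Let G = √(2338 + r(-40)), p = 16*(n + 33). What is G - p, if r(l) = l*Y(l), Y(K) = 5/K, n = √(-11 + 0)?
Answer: -528 + √2343 - 16*I*√11 ≈ -479.6 - 53.066*I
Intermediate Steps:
n = I*√11 (n = √(-11) = I*√11 ≈ 3.3166*I)
r(l) = 5 (r(l) = l*(5/l) = 5)
p = 528 + 16*I*√11 (p = 16*(I*√11 + 33) = 16*(33 + I*√11) = 528 + 16*I*√11 ≈ 528.0 + 53.066*I)
G = √2343 (G = √(2338 + 5) = √2343 ≈ 48.405)
G - p = √2343 - (528 + 16*I*√11) = √2343 + (-528 - 16*I*√11) = -528 + √2343 - 16*I*√11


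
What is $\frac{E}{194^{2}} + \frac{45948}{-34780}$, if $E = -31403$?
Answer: $- \frac{705373817}{327245020} \approx -2.1555$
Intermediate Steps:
$\frac{E}{194^{2}} + \frac{45948}{-34780} = - \frac{31403}{194^{2}} + \frac{45948}{-34780} = - \frac{31403}{37636} + 45948 \left(- \frac{1}{34780}\right) = \left(-31403\right) \frac{1}{37636} - \frac{11487}{8695} = - \frac{31403}{37636} - \frac{11487}{8695} = - \frac{705373817}{327245020}$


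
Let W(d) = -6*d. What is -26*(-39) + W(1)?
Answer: 1008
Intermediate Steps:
-26*(-39) + W(1) = -26*(-39) - 6*1 = 1014 - 6 = 1008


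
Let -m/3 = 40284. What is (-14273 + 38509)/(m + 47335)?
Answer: -24236/73517 ≈ -0.32967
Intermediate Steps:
m = -120852 (m = -3*40284 = -120852)
(-14273 + 38509)/(m + 47335) = (-14273 + 38509)/(-120852 + 47335) = 24236/(-73517) = 24236*(-1/73517) = -24236/73517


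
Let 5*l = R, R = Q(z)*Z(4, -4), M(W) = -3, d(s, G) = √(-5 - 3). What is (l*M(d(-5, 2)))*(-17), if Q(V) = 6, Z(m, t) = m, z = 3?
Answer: 1224/5 ≈ 244.80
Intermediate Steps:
d(s, G) = 2*I*√2 (d(s, G) = √(-8) = 2*I*√2)
R = 24 (R = 6*4 = 24)
l = 24/5 (l = (⅕)*24 = 24/5 ≈ 4.8000)
(l*M(d(-5, 2)))*(-17) = ((24/5)*(-3))*(-17) = -72/5*(-17) = 1224/5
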